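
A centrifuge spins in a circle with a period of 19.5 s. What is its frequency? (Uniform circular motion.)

f = 1/T = 1/19.5 = 0.0513 Hz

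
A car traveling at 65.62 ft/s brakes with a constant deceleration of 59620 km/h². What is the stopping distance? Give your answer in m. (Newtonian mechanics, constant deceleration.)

v₀ = 65.62 ft/s × 0.3048 = 20.001 m/s
a = 59620 km/h² × 7.716049382716049e-05 = 4.60031 m/s²
d = v₀² / (2a) = 20.001² / (2 × 4.60031) = 400.04 / 9.20062 = 43.48 m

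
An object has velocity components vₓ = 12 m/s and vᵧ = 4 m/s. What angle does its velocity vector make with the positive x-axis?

θ = arctan(vᵧ/vₓ) = arctan(4/12) = 18.43°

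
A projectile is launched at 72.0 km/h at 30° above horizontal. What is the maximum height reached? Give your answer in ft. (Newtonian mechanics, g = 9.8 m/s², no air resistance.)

v₀ = 72.0 km/h × 0.2777777777777778 = 20.0 m/s
H = v₀² × sin²(θ) / (2g) = 20.0² × sin(30°)² / (2 × 9.8) = 400.0 × 0.25 / 19.6 = 5.10204 m
H = 5.10204 m / 0.3048 = 16.74 ft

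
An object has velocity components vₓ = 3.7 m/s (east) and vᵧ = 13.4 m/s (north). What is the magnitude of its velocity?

|v| = √(vₓ² + vᵧ²) = √(3.7² + 13.4²) = √(193.25) = 13.9 m/s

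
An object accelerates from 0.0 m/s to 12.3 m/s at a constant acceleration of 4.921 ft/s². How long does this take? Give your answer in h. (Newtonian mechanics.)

a = 4.921 ft/s² × 0.3048 = 1.49992 m/s²
t = (v - v₀) / a = (12.3 - 0.0) / 1.49992 = 8.20044 s
t = 8.20044 s / 3600.0 = 0.002278 h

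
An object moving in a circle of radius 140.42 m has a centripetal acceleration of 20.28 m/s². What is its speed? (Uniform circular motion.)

v = √(a_c × r) = √(20.28 × 140.42) = 53.36 m/s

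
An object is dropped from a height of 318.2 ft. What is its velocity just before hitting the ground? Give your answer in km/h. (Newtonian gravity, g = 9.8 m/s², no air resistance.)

h = 318.2 ft × 0.3048 = 96.9874 m
v = √(2gh) = √(2 × 9.8 × 96.9874) = 43.5999 m/s
v = 43.5999 m/s / 0.2777777777777778 = 157.0 km/h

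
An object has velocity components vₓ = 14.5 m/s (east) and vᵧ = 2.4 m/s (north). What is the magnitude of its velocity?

|v| = √(vₓ² + vᵧ²) = √(14.5² + 2.4²) = √(216.01) = 14.7 m/s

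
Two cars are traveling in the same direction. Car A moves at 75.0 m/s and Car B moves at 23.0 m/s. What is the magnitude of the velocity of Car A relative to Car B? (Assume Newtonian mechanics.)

v_rel = |v_A - v_B| = |75.0 - 23.0| = 52.0 m/s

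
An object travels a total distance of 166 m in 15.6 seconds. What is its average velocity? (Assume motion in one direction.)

v_avg = Δd / Δt = 166 / 15.6 = 10.64 m/s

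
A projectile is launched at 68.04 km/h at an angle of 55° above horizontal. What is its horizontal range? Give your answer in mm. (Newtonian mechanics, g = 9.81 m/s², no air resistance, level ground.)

v₀ = 68.04 km/h × 0.2777777777777778 = 18.9 m/s
R = v₀² × sin(2θ) / g = 18.9² × sin(2 × 55°) / 9.81 = 357.21 × 0.939693 / 9.81 = 34.2169 m
R = 34.2169 m / 0.001 = 34220 mm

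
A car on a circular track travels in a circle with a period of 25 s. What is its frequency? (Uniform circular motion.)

f = 1/T = 1/25 = 0.04 Hz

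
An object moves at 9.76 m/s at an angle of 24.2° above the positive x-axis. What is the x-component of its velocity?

vₓ = v cos(θ) = 9.76 × cos(24.2°) = 8.9 m/s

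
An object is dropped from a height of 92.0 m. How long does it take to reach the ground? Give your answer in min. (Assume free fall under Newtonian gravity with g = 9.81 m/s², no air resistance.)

t = √(2h/g) = √(2 × 92.0 / 9.81) = 4.33086 s
t = 4.33086 s / 60.0 = 0.07218 min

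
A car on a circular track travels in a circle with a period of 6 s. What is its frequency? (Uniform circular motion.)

f = 1/T = 1/6 = 0.1667 Hz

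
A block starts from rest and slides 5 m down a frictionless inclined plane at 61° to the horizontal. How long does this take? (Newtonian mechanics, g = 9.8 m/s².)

a = g sin(θ) = 9.8 × sin(61°) = 8.5713 m/s²
t = √(2d/a) = √(2 × 5 / 8.5713) = 1.08 s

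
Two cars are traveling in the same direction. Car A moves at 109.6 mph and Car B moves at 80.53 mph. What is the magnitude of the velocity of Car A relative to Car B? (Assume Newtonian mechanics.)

v_rel = |v_A - v_B| = |109.6 - 80.53| = 29.07 mph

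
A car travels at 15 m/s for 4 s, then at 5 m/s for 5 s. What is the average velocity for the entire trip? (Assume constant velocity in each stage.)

d₁ = v₁t₁ = 15 × 4 = 60 m
d₂ = v₂t₂ = 5 × 5 = 25 m
d_total = 85 m, t_total = 9 s
v_avg = d_total/t_total = 85/9 = 9.44 m/s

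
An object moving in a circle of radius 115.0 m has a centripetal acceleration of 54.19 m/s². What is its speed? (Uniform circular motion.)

v = √(a_c × r) = √(54.19 × 115.0) = 78.94 m/s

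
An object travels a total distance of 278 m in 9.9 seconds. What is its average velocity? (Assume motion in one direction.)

v_avg = Δd / Δt = 278 / 9.9 = 28.08 m/s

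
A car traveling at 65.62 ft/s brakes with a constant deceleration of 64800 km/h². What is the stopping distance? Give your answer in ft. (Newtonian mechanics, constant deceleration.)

v₀ = 65.62 ft/s × 0.3048 = 20.001 m/s
a = 64800 km/h² × 7.716049382716049e-05 = 5.0 m/s²
d = v₀² / (2a) = 20.001² / (2 × 5.0) = 400.04 / 10.0 = 40.004 m
d = 40.004 m / 0.3048 = 131.2 ft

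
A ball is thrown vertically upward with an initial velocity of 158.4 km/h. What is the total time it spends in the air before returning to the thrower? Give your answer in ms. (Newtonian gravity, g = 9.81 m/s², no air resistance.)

v₀ = 158.4 km/h × 0.2777777777777778 = 44.0 m/s
t_total = 2 × v₀ / g = 2 × 44.0 / 9.81 = 8.97044 s
t_total = 8.97044 s / 0.001 = 8970 ms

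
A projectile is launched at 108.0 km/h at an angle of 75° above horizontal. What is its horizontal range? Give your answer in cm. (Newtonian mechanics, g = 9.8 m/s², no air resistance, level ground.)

v₀ = 108.0 km/h × 0.2777777777777778 = 30.0 m/s
R = v₀² × sin(2θ) / g = 30.0² × sin(2 × 75°) / 9.8 = 900.0 × 0.5 / 9.8 = 45.9184 m
R = 45.9184 m / 0.01 = 4592 cm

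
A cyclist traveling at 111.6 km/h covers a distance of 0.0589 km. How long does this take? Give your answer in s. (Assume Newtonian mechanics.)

d = 0.0589 km × 1000.0 = 58.9 m
v = 111.6 km/h × 0.2777777777777778 = 31.0 m/s
t = d / v = 58.9 / 31.0 = 1.9 s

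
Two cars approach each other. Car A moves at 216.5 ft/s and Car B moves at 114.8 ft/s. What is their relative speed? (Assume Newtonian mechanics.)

v_rel = v_A + v_B = 216.5 + 114.8 = 331.3 ft/s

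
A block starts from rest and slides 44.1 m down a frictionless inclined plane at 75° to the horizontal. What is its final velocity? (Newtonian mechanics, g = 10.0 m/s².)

a = g sin(θ) = 10.0 × sin(75°) = 9.6593 m/s²
v = √(2ad) = √(2 × 9.6593 × 44.1) = 29.19 m/s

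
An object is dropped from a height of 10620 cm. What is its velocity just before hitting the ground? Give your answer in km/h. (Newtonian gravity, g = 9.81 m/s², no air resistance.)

h = 10620 cm × 0.01 = 106.2 m
v = √(2gh) = √(2 × 9.81 × 106.2) = 45.6469 m/s
v = 45.6469 m/s / 0.2777777777777778 = 164.3 km/h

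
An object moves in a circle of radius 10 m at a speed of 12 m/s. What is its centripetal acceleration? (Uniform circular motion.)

a_c = v²/r = 12²/10 = 144/10 = 14.4 m/s²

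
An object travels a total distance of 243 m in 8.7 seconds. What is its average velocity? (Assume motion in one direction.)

v_avg = Δd / Δt = 243 / 8.7 = 27.93 m/s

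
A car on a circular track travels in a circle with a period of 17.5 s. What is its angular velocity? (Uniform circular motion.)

ω = 2π/T = 2π/17.5 = 0.359 rad/s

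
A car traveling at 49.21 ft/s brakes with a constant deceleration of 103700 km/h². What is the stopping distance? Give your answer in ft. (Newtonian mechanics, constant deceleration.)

v₀ = 49.21 ft/s × 0.3048 = 14.9992 m/s
a = 103700 km/h² × 7.716049382716049e-05 = 8.00154 m/s²
d = v₀² / (2a) = 14.9992² / (2 × 8.00154) = 224.976 / 16.0031 = 14.0583 m
d = 14.0583 m / 0.3048 = 46.12 ft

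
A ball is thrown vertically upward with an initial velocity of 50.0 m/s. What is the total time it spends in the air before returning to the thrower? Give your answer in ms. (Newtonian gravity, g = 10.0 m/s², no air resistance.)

t_total = 2 × v₀ / g = 2 × 50.0 / 10.0 = 10.0 s
t_total = 10.0 s / 0.001 = 10000 ms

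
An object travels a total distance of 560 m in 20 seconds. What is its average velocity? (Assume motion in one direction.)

v_avg = Δd / Δt = 560 / 20 = 28.0 m/s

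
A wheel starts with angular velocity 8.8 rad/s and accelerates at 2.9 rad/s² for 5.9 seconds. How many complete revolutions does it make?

θ = ω₀t + ½αt² = 8.8×5.9 + ½×2.9×5.9² = 102.3945 rad
Total revolutions = θ/(2π) = 102.3945/(2π) = 16.3
Complete revolutions = ⌊16.3⌋ = 16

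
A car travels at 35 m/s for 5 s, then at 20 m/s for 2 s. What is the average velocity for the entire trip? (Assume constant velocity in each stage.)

d₁ = v₁t₁ = 35 × 5 = 175 m
d₂ = v₂t₂ = 20 × 2 = 40 m
d_total = 215 m, t_total = 7 s
v_avg = d_total/t_total = 215/7 = 30.71 m/s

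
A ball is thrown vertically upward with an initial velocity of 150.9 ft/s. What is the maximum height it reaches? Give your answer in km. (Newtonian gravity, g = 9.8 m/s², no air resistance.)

v₀ = 150.9 ft/s × 0.3048 = 45.9943 m/s
h_max = v₀² / (2g) = 45.9943² / (2 × 9.8) = 2115.48 / 19.6 = 107.933 m
h_max = 107.933 m / 1000.0 = 0.1079 km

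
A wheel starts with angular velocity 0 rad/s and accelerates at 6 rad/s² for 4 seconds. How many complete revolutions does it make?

θ = ω₀t + ½αt² = 0×4 + ½×6×4² = 48.0 rad
Total revolutions = θ/(2π) = 48.0/(2π) = 7.64
Complete revolutions = ⌊7.64⌋ = 7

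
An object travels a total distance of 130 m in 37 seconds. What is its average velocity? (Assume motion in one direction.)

v_avg = Δd / Δt = 130 / 37 = 3.51 m/s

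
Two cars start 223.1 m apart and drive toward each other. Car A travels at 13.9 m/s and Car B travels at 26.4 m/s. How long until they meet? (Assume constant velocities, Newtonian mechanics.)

Combined speed: v_combined = 13.9 + 26.4 = 40.3 m/s
Time to meet: t = d/v_combined = 223.1/40.3 = 5.54 s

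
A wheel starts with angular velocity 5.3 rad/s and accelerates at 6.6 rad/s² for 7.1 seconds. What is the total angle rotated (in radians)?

θ = ω₀t + ½αt² = 5.3×7.1 + ½×6.6×7.1² = 203.98 rad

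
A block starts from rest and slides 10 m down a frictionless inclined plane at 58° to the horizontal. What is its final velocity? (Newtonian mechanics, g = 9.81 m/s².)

a = g sin(θ) = 9.81 × sin(58°) = 8.3194 m/s²
v = √(2ad) = √(2 × 8.3194 × 10) = 12.9 m/s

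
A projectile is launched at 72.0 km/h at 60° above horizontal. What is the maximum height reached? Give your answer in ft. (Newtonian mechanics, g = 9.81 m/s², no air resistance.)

v₀ = 72.0 km/h × 0.2777777777777778 = 20.0 m/s
H = v₀² × sin²(θ) / (2g) = 20.0² × sin(60°)² / (2 × 9.81) = 400.0 × 0.75 / 19.62 = 15.2905 m
H = 15.2905 m / 0.3048 = 50.17 ft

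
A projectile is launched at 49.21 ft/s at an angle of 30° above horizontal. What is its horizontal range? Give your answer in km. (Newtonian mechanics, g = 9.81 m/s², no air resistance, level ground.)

v₀ = 49.21 ft/s × 0.3048 = 14.9992 m/s
R = v₀² × sin(2θ) / g = 14.9992² × sin(2 × 30°) / 9.81 = 224.976 × 0.866025 / 9.81 = 19.8608 m
R = 19.8608 m / 1000.0 = 0.01986 km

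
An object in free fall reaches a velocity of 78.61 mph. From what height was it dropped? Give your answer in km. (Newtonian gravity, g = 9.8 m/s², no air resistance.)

v = 78.61 mph × 0.44704 = 35.1418 m/s
h = v² / (2g) = 35.1418² / (2 × 9.8) = 63.0075 m
h = 63.0075 m / 1000.0 = 0.06301 km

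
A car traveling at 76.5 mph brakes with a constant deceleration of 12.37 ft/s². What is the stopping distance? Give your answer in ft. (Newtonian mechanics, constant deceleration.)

v₀ = 76.5 mph × 0.44704 = 34.1986 m/s
a = 12.37 ft/s² × 0.3048 = 3.77038 m/s²
d = v₀² / (2a) = 34.1986² / (2 × 3.77038) = 1169.54 / 7.54076 = 155.096 m
d = 155.096 m / 0.3048 = 508.8 ft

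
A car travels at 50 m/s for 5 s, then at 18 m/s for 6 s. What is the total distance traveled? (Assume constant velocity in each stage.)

d₁ = v₁t₁ = 50 × 5 = 250 m
d₂ = v₂t₂ = 18 × 6 = 108 m
d_total = 250 + 108 = 358 m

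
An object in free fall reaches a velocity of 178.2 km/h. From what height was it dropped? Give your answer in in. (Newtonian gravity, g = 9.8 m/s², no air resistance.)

v = 178.2 km/h × 0.2777777777777778 = 49.5 m/s
h = v² / (2g) = 49.5² / (2 × 9.8) = 125.013 m
h = 125.013 m / 0.0254 = 4922 in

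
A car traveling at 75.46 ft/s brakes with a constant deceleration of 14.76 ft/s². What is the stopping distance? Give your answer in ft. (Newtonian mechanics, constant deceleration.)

v₀ = 75.46 ft/s × 0.3048 = 23.0002 m/s
a = 14.76 ft/s² × 0.3048 = 4.49885 m/s²
d = v₀² / (2a) = 23.0002² / (2 × 4.49885) = 529.009 / 8.9977 = 58.7938 m
d = 58.7938 m / 0.3048 = 192.9 ft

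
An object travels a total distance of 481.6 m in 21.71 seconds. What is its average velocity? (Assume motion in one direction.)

v_avg = Δd / Δt = 481.6 / 21.71 = 22.18 m/s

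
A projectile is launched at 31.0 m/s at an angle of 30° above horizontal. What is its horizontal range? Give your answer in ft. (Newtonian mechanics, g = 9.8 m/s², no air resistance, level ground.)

R = v₀² × sin(2θ) / g = 31.0² × sin(2 × 30°) / 9.8 = 961.0 × 0.866025 / 9.8 = 84.9235 m
R = 84.9235 m / 0.3048 = 278.6 ft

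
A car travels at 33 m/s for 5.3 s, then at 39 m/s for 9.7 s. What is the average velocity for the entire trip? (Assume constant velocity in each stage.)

d₁ = v₁t₁ = 33 × 5.3 = 174.9 m
d₂ = v₂t₂ = 39 × 9.7 = 378.3 m
d_total = 553.2 m, t_total = 15.0 s
v_avg = d_total/t_total = 553.2/15.0 = 36.88 m/s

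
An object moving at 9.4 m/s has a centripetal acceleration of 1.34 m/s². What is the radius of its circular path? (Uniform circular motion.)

r = v²/a_c = 9.4²/1.34 = 65.94 m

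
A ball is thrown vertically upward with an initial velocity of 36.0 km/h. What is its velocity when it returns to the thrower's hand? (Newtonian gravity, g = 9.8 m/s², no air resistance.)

By conservation of energy (no air resistance), the ball returns to the throw height with the same speed as launch, but directed downward.
|v_ground| = v₀ = 36.0 km/h
v_ground = 36.0 km/h (downward)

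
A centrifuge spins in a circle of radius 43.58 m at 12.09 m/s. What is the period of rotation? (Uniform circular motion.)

T = 2πr/v = 2π×43.58/12.09 = 22.65 s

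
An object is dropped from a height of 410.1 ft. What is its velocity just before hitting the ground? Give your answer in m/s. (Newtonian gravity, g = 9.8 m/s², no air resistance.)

h = 410.1 ft × 0.3048 = 124.998 m
v = √(2gh) = √(2 × 9.8 × 124.998) = 49.5 m/s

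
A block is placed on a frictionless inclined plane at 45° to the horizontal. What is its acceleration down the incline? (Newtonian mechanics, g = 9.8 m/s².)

a = g sin(θ) = 9.8 × sin(45°) = 9.8 × 0.7071 = 6.93 m/s²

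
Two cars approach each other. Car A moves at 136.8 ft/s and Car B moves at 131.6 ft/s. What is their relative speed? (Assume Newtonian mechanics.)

v_rel = v_A + v_B = 136.8 + 131.6 = 268.4 ft/s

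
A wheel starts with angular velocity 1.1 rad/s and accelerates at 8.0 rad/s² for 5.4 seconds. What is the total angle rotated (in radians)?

θ = ω₀t + ½αt² = 1.1×5.4 + ½×8.0×5.4² = 122.58 rad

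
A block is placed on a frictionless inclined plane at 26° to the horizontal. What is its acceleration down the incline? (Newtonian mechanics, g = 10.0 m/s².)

a = g sin(θ) = 10.0 × sin(26°) = 10.0 × 0.4384 = 4.38 m/s²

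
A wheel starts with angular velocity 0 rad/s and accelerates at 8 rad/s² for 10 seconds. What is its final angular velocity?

ω = ω₀ + αt = 0 + 8 × 10 = 80 rad/s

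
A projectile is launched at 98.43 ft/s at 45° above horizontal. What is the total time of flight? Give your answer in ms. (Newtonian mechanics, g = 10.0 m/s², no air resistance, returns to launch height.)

v₀ = 98.43 ft/s × 0.3048 = 30.0015 m/s
T = 2 × v₀ × sin(θ) / g = 2 × 30.0015 × sin(45°) / 10.0 = 2 × 30.0015 × 0.707107 / 10.0 = 4.24285 s
T = 4.24285 s / 0.001 = 4243 ms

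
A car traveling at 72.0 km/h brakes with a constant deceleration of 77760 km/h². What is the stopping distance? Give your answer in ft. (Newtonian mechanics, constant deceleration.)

v₀ = 72.0 km/h × 0.2777777777777778 = 20.0 m/s
a = 77760 km/h² × 7.716049382716049e-05 = 6.0 m/s²
d = v₀² / (2a) = 20.0² / (2 × 6.0) = 400.0 / 12.0 = 33.3333 m
d = 33.3333 m / 0.3048 = 109.4 ft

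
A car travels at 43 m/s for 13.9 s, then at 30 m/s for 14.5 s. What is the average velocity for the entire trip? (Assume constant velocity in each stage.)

d₁ = v₁t₁ = 43 × 13.9 = 597.7 m
d₂ = v₂t₂ = 30 × 14.5 = 435.0 m
d_total = 1032.7 m, t_total = 28.4 s
v_avg = d_total/t_total = 1032.7/28.4 = 36.36 m/s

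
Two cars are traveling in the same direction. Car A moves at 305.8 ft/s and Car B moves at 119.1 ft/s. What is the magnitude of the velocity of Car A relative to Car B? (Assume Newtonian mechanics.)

v_rel = |v_A - v_B| = |305.8 - 119.1| = 186.7 ft/s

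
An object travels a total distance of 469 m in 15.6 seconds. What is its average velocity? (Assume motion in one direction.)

v_avg = Δd / Δt = 469 / 15.6 = 30.06 m/s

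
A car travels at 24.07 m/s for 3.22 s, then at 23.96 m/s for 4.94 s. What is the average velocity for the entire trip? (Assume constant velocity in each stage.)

d₁ = v₁t₁ = 24.07 × 3.22 = 77.5054 m
d₂ = v₂t₂ = 23.96 × 4.94 = 118.3624 m
d_total = 195.8678 m, t_total = 8.16 s
v_avg = d_total/t_total = 195.8678/8.16 = 24.0 m/s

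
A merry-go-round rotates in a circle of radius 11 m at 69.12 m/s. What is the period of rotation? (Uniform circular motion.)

T = 2πr/v = 2π×11/69.12 = 1.0 s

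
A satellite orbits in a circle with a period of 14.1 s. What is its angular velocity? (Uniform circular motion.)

ω = 2π/T = 2π/14.1 = 0.4456 rad/s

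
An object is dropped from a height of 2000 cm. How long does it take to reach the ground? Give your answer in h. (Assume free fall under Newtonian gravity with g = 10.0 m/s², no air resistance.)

h = 2000 cm × 0.01 = 20.0 m
t = √(2h/g) = √(2 × 20.0 / 10.0) = 2.0 s
t = 2.0 s / 3600.0 = 0.0005556 h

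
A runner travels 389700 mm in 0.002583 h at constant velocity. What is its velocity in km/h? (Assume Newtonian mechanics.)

d = 389700 mm × 0.001 = 389.7 m
t = 0.002583 h × 3600.0 = 9.2988 s
v = d / t = 389.7 / 9.2988 = 41.9086 m/s
v = 41.9086 m/s / 0.2777777777777778 = 150.9 km/h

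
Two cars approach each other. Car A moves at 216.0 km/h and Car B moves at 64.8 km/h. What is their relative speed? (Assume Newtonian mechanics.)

v_rel = v_A + v_B = 216.0 + 64.8 = 280.8 km/h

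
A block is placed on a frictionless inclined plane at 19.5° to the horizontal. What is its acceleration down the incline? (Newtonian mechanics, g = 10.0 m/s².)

a = g sin(θ) = 10.0 × sin(19.5°) = 10.0 × 0.3338 = 3.34 m/s²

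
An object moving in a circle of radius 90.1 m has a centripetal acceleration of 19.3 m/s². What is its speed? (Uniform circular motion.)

v = √(a_c × r) = √(19.3 × 90.1) = 41.7 m/s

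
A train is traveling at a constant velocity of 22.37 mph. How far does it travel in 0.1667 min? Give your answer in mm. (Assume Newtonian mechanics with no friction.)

v = 22.37 mph × 0.44704 = 10.0003 m/s
t = 0.1667 min × 60.0 = 10.002 s
d = v × t = 10.0003 × 10.002 = 100.023 m
d = 100.023 m / 0.001 = 100000 mm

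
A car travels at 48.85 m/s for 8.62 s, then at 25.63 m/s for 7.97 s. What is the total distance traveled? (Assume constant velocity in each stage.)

d₁ = v₁t₁ = 48.85 × 8.62 = 421.087 m
d₂ = v₂t₂ = 25.63 × 7.97 = 204.2711 m
d_total = 421.087 + 204.2711 = 625.36 m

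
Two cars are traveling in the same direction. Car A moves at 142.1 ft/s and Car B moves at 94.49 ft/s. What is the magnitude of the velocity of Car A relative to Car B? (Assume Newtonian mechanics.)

v_rel = |v_A - v_B| = |142.1 - 94.49| = 47.61 ft/s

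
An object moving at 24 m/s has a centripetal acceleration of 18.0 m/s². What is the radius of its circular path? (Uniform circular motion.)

r = v²/a_c = 24²/18.0 = 32.0 m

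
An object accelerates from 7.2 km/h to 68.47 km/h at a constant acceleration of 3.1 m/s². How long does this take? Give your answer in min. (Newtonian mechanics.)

v₀ = 7.2 km/h × 0.2777777777777778 = 2.0 m/s
v = 68.47 km/h × 0.2777777777777778 = 19.0194 m/s
t = (v - v₀) / a = (19.0194 - 2.0) / 3.1 = 5.49013 s
t = 5.49013 s / 60.0 = 0.0915 min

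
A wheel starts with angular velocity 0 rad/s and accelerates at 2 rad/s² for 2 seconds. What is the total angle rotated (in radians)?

θ = ω₀t + ½αt² = 0×2 + ½×2×2² = 4.0 rad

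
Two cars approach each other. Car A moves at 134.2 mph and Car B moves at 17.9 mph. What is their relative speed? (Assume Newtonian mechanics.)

v_rel = v_A + v_B = 134.2 + 17.9 = 152.1 mph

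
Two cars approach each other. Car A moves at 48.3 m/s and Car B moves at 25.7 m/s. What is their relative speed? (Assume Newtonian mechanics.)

v_rel = v_A + v_B = 48.3 + 25.7 = 74.0 m/s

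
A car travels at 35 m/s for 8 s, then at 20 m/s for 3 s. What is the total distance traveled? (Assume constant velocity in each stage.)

d₁ = v₁t₁ = 35 × 8 = 280 m
d₂ = v₂t₂ = 20 × 3 = 60 m
d_total = 280 + 60 = 340 m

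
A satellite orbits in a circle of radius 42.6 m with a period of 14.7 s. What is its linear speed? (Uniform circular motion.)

v = 2πr/T = 2π×42.6/14.7 = 18.21 m/s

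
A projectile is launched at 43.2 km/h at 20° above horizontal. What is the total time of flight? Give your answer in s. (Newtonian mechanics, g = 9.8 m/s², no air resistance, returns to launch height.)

v₀ = 43.2 km/h × 0.2777777777777778 = 12.0 m/s
T = 2 × v₀ × sin(θ) / g = 2 × 12.0 × sin(20°) / 9.8 = 2 × 12.0 × 0.34202 / 9.8 = 0.8376 s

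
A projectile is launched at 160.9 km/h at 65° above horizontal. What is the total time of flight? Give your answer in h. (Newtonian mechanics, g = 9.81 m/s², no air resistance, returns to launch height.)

v₀ = 160.9 km/h × 0.2777777777777778 = 44.6944 m/s
T = 2 × v₀ × sin(θ) / g = 2 × 44.6944 × sin(65°) / 9.81 = 2 × 44.6944 × 0.906308 / 9.81 = 8.25829 s
T = 8.25829 s / 3600.0 = 0.002294 h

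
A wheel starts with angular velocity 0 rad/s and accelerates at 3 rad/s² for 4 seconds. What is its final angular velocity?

ω = ω₀ + αt = 0 + 3 × 4 = 12 rad/s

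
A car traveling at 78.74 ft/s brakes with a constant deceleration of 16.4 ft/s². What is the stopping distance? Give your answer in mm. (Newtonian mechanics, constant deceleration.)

v₀ = 78.74 ft/s × 0.3048 = 24.0 m/s
a = 16.4 ft/s² × 0.3048 = 4.99872 m/s²
d = v₀² / (2a) = 24.0² / (2 × 4.99872) = 576.0 / 9.99744 = 57.6147 m
d = 57.6147 m / 0.001 = 57610 mm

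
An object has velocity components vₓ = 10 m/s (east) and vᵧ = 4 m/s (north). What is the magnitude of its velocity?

|v| = √(vₓ² + vᵧ²) = √(10² + 4²) = √(116) = 10.77 m/s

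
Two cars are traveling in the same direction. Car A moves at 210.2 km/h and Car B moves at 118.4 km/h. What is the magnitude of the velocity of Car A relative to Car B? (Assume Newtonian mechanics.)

v_rel = |v_A - v_B| = |210.2 - 118.4| = 91.8 km/h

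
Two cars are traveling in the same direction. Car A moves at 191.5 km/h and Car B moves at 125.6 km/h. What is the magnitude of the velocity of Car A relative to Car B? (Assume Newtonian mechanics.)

v_rel = |v_A - v_B| = |191.5 - 125.6| = 65.9 km/h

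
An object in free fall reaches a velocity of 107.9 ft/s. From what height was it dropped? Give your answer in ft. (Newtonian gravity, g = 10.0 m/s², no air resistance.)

v = 107.9 ft/s × 0.3048 = 32.8879 m/s
h = v² / (2g) = 32.8879² / (2 × 10.0) = 54.0807 m
h = 54.0807 m / 0.3048 = 177.4 ft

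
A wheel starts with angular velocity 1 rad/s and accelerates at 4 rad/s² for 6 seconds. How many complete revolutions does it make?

θ = ω₀t + ½αt² = 1×6 + ½×4×6² = 78.0 rad
Total revolutions = θ/(2π) = 78.0/(2π) = 12.41
Complete revolutions = ⌊12.41⌋ = 12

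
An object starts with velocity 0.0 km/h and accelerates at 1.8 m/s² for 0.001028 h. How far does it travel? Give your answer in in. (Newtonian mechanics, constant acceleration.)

v₀ = 0.0 km/h × 0.2777777777777778 = 0.0 m/s
t = 0.001028 h × 3600.0 = 3.7008 s
d = v₀ × t + ½ × a × t² = 0.0 × 3.7008 + 0.5 × 1.8 × 3.7008² = 12.3263 m
d = 12.3263 m / 0.0254 = 485.3 in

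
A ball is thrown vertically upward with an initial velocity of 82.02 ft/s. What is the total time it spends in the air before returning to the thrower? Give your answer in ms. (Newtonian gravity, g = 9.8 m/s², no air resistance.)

v₀ = 82.02 ft/s × 0.3048 = 24.9997 m/s
t_total = 2 × v₀ / g = 2 × 24.9997 / 9.8 = 5.10198 s
t_total = 5.10198 s / 0.001 = 5102 ms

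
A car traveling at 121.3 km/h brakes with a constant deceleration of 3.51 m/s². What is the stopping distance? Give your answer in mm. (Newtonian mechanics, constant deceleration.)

v₀ = 121.3 km/h × 0.2777777777777778 = 33.6944 m/s
d = v₀² / (2a) = 33.6944² / (2 × 3.51) = 1135.31 / 7.02 = 161.725 m
d = 161.725 m / 0.001 = 161700 mm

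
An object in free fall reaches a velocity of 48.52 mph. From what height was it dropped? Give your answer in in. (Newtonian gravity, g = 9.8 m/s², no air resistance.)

v = 48.52 mph × 0.44704 = 21.6904 m/s
h = v² / (2g) = 21.6904² / (2 × 9.8) = 24.0037 m
h = 24.0037 m / 0.0254 = 945.0 in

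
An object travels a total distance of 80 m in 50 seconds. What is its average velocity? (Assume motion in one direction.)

v_avg = Δd / Δt = 80 / 50 = 1.6 m/s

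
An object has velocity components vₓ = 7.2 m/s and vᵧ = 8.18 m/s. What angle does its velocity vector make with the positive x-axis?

θ = arctan(vᵧ/vₓ) = arctan(8.18/7.2) = 48.65°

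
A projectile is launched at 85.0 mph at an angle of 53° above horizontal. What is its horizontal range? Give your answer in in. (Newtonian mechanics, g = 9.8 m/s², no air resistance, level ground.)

v₀ = 85.0 mph × 0.44704 = 37.9984 m/s
R = v₀² × sin(2θ) / g = 37.9984² × sin(2 × 53°) / 9.8 = 1443.88 × 0.961262 / 9.8 = 141.627 m
R = 141.627 m / 0.0254 = 5576 in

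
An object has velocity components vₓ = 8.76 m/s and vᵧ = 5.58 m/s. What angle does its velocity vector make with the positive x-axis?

θ = arctan(vᵧ/vₓ) = arctan(5.58/8.76) = 32.5°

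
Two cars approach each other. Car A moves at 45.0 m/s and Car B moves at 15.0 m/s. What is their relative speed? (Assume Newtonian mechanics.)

v_rel = v_A + v_B = 45.0 + 15.0 = 60.0 m/s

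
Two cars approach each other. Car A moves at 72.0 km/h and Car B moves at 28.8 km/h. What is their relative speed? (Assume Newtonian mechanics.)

v_rel = v_A + v_B = 72.0 + 28.8 = 100.8 km/h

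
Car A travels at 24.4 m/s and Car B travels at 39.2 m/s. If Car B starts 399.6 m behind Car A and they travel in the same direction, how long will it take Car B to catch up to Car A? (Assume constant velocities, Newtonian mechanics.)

Relative speed: v_rel = 39.2 - 24.4 = 14.8 m/s
Time to catch: t = d₀/v_rel = 399.6/14.8 = 27.0 s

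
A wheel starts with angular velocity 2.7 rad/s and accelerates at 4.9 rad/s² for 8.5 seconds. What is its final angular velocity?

ω = ω₀ + αt = 2.7 + 4.9 × 8.5 = 44.35 rad/s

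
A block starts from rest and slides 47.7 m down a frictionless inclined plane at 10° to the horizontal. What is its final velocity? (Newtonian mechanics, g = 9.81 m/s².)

a = g sin(θ) = 9.81 × sin(10°) = 1.7035 m/s²
v = √(2ad) = √(2 × 1.7035 × 47.7) = 12.75 m/s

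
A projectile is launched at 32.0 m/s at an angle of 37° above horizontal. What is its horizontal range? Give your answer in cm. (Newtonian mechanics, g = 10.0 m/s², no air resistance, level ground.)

R = v₀² × sin(2θ) / g = 32.0² × sin(2 × 37°) / 10.0 = 1024.0 × 0.961262 / 10.0 = 98.4332 m
R = 98.4332 m / 0.01 = 9843 cm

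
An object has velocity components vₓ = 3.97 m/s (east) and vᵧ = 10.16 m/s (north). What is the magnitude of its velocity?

|v| = √(vₓ² + vᵧ²) = √(3.97² + 10.16²) = √(118.9865) = 10.91 m/s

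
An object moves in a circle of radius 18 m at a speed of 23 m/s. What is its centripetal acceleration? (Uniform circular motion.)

a_c = v²/r = 23²/18 = 529/18 = 29.39 m/s²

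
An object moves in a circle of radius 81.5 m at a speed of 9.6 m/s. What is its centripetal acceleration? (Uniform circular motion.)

a_c = v²/r = 9.6²/81.5 = 92.16/81.5 = 1.13 m/s²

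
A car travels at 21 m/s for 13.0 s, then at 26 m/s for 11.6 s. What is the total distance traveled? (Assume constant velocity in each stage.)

d₁ = v₁t₁ = 21 × 13.0 = 273.0 m
d₂ = v₂t₂ = 26 × 11.6 = 301.6 m
d_total = 273.0 + 301.6 = 574.6 m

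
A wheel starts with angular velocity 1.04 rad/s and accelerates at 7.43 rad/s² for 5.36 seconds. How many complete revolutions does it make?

θ = ω₀t + ½αt² = 1.04×5.36 + ½×7.43×5.36² = 112.304864 rad
Total revolutions = θ/(2π) = 112.304864/(2π) = 17.87
Complete revolutions = ⌊17.87⌋ = 17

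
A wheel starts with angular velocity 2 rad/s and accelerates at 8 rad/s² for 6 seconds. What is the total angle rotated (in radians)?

θ = ω₀t + ½αt² = 2×6 + ½×8×6² = 156.0 rad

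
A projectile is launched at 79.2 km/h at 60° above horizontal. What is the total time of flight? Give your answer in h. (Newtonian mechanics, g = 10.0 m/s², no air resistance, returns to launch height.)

v₀ = 79.2 km/h × 0.2777777777777778 = 22.0 m/s
T = 2 × v₀ × sin(θ) / g = 2 × 22.0 × sin(60°) / 10.0 = 2 × 22.0 × 0.866025 / 10.0 = 3.81051 s
T = 3.81051 s / 3600.0 = 0.001058 h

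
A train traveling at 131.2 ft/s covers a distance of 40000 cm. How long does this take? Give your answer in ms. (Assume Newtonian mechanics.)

d = 40000 cm × 0.01 = 400.0 m
v = 131.2 ft/s × 0.3048 = 39.9898 m/s
t = d / v = 400.0 / 39.9898 = 10.0026 s
t = 10.0026 s / 0.001 = 10000 ms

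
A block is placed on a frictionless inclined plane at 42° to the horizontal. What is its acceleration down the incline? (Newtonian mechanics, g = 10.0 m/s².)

a = g sin(θ) = 10.0 × sin(42°) = 10.0 × 0.6691 = 6.69 m/s²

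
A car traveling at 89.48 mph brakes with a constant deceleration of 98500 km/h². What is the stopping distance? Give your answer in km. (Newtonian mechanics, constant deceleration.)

v₀ = 89.48 mph × 0.44704 = 40.0011 m/s
a = 98500 km/h² × 7.716049382716049e-05 = 7.60031 m/s²
d = v₀² / (2a) = 40.0011² / (2 × 7.60031) = 1600.09 / 15.2006 = 105.265 m
d = 105.265 m / 1000.0 = 0.1053 km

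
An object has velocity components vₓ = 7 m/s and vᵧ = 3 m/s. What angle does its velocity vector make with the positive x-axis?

θ = arctan(vᵧ/vₓ) = arctan(3/7) = 23.2°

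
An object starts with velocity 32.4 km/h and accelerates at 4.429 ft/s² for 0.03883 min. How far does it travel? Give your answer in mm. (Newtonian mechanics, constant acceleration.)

v₀ = 32.4 km/h × 0.2777777777777778 = 9.0 m/s
a = 4.429 ft/s² × 0.3048 = 1.34996 m/s²
t = 0.03883 min × 60.0 = 2.3298 s
d = v₀ × t + ½ × a × t² = 9.0 × 2.3298 + 0.5 × 1.34996 × 2.3298² = 24.632 m
d = 24.632 m / 0.001 = 24630 mm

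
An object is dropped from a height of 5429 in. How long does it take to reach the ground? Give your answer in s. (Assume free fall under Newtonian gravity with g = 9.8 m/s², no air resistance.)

h = 5429 in × 0.0254 = 137.897 m
t = √(2h/g) = √(2 × 137.897 / 9.8) = 5.305 s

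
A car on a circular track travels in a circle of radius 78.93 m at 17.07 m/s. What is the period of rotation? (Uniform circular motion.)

T = 2πr/v = 2π×78.93/17.07 = 29.05 s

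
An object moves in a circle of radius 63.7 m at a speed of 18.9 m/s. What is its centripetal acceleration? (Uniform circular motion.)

a_c = v²/r = 18.9²/63.7 = 357.21/63.7 = 5.61 m/s²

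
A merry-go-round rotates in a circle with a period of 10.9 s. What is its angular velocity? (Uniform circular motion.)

ω = 2π/T = 2π/10.9 = 0.5764 rad/s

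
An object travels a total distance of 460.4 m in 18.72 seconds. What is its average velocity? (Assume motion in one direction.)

v_avg = Δd / Δt = 460.4 / 18.72 = 24.59 m/s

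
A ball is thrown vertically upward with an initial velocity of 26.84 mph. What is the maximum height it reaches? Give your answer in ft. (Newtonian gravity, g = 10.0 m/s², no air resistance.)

v₀ = 26.84 mph × 0.44704 = 11.9986 m/s
h_max = v₀² / (2g) = 11.9986² / (2 × 10.0) = 143.966 / 20.0 = 7.1983 m
h_max = 7.1983 m / 0.3048 = 23.62 ft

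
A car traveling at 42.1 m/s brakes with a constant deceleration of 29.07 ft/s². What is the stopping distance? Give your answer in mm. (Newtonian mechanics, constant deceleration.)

a = 29.07 ft/s² × 0.3048 = 8.86054 m/s²
d = v₀² / (2a) = 42.1² / (2 × 8.86054) = 1772.41 / 17.7211 = 100.017 m
d = 100.017 m / 0.001 = 100000 mm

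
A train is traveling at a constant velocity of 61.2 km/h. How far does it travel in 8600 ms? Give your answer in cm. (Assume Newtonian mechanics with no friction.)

v = 61.2 km/h × 0.2777777777777778 = 17.0 m/s
t = 8600 ms × 0.001 = 8.6 s
d = v × t = 17.0 × 8.6 = 146.2 m
d = 146.2 m / 0.01 = 14620 cm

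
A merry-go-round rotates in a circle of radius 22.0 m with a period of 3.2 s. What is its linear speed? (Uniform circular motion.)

v = 2πr/T = 2π×22.0/3.2 = 43.2 m/s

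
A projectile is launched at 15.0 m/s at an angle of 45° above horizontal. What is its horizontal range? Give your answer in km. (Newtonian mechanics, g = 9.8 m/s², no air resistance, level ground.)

R = v₀² × sin(2θ) / g = 15.0² × sin(2 × 45°) / 9.8 = 225.0 × 1.0 / 9.8 = 22.9592 m
R = 22.9592 m / 1000.0 = 0.02296 km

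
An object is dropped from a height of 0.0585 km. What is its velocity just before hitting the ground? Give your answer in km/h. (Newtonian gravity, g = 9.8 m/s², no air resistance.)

h = 0.0585 km × 1000.0 = 58.5 m
v = √(2gh) = √(2 × 9.8 × 58.5) = 33.8615 m/s
v = 33.8615 m/s / 0.2777777777777778 = 121.9 km/h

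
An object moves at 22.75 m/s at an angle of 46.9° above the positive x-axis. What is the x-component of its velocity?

vₓ = v cos(θ) = 22.75 × cos(46.9°) = 15.54 m/s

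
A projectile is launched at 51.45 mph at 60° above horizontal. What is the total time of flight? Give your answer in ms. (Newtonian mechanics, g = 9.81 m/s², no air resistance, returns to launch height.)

v₀ = 51.45 mph × 0.44704 = 23.0002 m/s
T = 2 × v₀ × sin(θ) / g = 2 × 23.0002 × sin(60°) / 9.81 = 2 × 23.0002 × 0.866025 / 9.81 = 4.06091 s
T = 4.06091 s / 0.001 = 4061 ms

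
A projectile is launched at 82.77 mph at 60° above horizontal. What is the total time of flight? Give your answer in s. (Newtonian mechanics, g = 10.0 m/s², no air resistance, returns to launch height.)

v₀ = 82.77 mph × 0.44704 = 37.0015 m/s
T = 2 × v₀ × sin(θ) / g = 2 × 37.0015 × sin(60°) / 10.0 = 2 × 37.0015 × 0.866025 / 10.0 = 6.409 s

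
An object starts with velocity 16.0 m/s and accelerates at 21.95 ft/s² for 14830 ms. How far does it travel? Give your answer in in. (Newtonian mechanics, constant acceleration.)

a = 21.95 ft/s² × 0.3048 = 6.69036 m/s²
t = 14830 ms × 0.001 = 14.83 s
d = v₀ × t + ½ × a × t² = 16.0 × 14.83 + 0.5 × 6.69036 × 14.83² = 972.982 m
d = 972.982 m / 0.0254 = 38310 in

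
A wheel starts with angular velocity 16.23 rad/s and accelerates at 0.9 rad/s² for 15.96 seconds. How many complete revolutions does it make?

θ = ω₀t + ½αt² = 16.23×15.96 + ½×0.9×15.96² = 373.65552 rad
Total revolutions = θ/(2π) = 373.65552/(2π) = 59.47
Complete revolutions = ⌊59.47⌋ = 59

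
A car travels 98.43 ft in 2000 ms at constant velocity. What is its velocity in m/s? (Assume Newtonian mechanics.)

d = 98.43 ft × 0.3048 = 30.0015 m
t = 2000 ms × 0.001 = 2.0 s
v = d / t = 30.0015 / 2.0 = 15.0 m/s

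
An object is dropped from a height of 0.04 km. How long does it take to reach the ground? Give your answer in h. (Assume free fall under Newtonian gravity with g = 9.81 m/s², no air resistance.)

h = 0.04 km × 1000.0 = 40.0 m
t = √(2h/g) = √(2 × 40.0 / 9.81) = 2.85569 s
t = 2.85569 s / 3600.0 = 0.0007932 h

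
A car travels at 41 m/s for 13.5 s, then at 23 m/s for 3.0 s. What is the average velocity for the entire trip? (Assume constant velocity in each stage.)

d₁ = v₁t₁ = 41 × 13.5 = 553.5 m
d₂ = v₂t₂ = 23 × 3.0 = 69.0 m
d_total = 622.5 m, t_total = 16.5 s
v_avg = d_total/t_total = 622.5/16.5 = 37.73 m/s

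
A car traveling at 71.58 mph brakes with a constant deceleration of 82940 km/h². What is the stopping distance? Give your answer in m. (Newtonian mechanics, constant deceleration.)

v₀ = 71.58 mph × 0.44704 = 31.9991 m/s
a = 82940 km/h² × 7.716049382716049e-05 = 6.39969 m/s²
d = v₀² / (2a) = 31.9991² / (2 × 6.39969) = 1023.94 / 12.7994 = 80.0 m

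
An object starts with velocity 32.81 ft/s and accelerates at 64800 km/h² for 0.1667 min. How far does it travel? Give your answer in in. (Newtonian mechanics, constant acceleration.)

v₀ = 32.81 ft/s × 0.3048 = 10.0005 m/s
a = 64800 km/h² × 7.716049382716049e-05 = 5.0 m/s²
t = 0.1667 min × 60.0 = 10.002 s
d = v₀ × t + ½ × a × t² = 10.0005 × 10.002 + 0.5 × 5.0 × 10.002² = 350.125 m
d = 350.125 m / 0.0254 = 13780 in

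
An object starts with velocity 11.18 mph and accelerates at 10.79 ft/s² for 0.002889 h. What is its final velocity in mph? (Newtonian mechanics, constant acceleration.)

v₀ = 11.18 mph × 0.44704 = 4.99791 m/s
a = 10.79 ft/s² × 0.3048 = 3.28879 m/s²
t = 0.002889 h × 3600.0 = 10.4004 s
v = v₀ + a × t = 4.99791 + 3.28879 × 10.4004 = 39.2026 m/s
v = 39.2026 m/s / 0.44704 = 87.69 mph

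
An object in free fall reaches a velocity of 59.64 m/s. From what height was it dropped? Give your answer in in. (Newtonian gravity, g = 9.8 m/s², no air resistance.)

h = v² / (2g) = 59.64² / (2 × 9.8) = 181.476 m
h = 181.476 m / 0.0254 = 7145 in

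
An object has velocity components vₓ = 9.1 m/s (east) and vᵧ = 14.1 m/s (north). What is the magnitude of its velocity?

|v| = √(vₓ² + vᵧ²) = √(9.1² + 14.1²) = √(281.62) = 16.78 m/s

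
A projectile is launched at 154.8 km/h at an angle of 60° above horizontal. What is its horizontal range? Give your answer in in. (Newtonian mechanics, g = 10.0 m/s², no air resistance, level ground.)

v₀ = 154.8 km/h × 0.2777777777777778 = 43.0 m/s
R = v₀² × sin(2θ) / g = 43.0² × sin(2 × 60°) / 10.0 = 1849.0 × 0.866025 / 10.0 = 160.128 m
R = 160.128 m / 0.0254 = 6304 in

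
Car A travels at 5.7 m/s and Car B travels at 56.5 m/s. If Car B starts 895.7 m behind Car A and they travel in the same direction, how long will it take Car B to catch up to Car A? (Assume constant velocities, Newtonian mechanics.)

Relative speed: v_rel = 56.5 - 5.7 = 50.8 m/s
Time to catch: t = d₀/v_rel = 895.7/50.8 = 17.63 s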